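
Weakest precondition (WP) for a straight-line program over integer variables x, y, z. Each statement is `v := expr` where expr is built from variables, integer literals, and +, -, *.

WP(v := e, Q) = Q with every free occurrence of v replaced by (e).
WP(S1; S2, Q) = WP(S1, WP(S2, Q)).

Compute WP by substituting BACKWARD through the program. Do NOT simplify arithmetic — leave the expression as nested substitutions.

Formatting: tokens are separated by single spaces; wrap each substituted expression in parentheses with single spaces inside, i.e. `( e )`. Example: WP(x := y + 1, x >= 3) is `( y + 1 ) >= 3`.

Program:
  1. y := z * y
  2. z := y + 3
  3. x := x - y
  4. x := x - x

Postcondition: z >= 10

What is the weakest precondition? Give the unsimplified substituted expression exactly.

Answer: ( ( z * y ) + 3 ) >= 10

Derivation:
post: z >= 10
stmt 4: x := x - x  -- replace 0 occurrence(s) of x with (x - x)
  => z >= 10
stmt 3: x := x - y  -- replace 0 occurrence(s) of x with (x - y)
  => z >= 10
stmt 2: z := y + 3  -- replace 1 occurrence(s) of z with (y + 3)
  => ( y + 3 ) >= 10
stmt 1: y := z * y  -- replace 1 occurrence(s) of y with (z * y)
  => ( ( z * y ) + 3 ) >= 10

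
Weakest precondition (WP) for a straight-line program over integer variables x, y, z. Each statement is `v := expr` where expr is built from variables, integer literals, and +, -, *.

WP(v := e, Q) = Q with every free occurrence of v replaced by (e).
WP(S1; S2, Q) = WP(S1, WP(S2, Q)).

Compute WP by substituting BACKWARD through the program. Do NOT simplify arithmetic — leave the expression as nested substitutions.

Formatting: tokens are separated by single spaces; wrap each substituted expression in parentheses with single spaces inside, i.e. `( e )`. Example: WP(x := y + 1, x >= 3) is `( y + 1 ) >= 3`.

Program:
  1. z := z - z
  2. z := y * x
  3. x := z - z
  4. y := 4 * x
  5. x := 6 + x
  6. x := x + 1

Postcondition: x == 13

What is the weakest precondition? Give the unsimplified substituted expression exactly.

Answer: ( ( 6 + ( ( y * x ) - ( y * x ) ) ) + 1 ) == 13

Derivation:
post: x == 13
stmt 6: x := x + 1  -- replace 1 occurrence(s) of x with (x + 1)
  => ( x + 1 ) == 13
stmt 5: x := 6 + x  -- replace 1 occurrence(s) of x with (6 + x)
  => ( ( 6 + x ) + 1 ) == 13
stmt 4: y := 4 * x  -- replace 0 occurrence(s) of y with (4 * x)
  => ( ( 6 + x ) + 1 ) == 13
stmt 3: x := z - z  -- replace 1 occurrence(s) of x with (z - z)
  => ( ( 6 + ( z - z ) ) + 1 ) == 13
stmt 2: z := y * x  -- replace 2 occurrence(s) of z with (y * x)
  => ( ( 6 + ( ( y * x ) - ( y * x ) ) ) + 1 ) == 13
stmt 1: z := z - z  -- replace 0 occurrence(s) of z with (z - z)
  => ( ( 6 + ( ( y * x ) - ( y * x ) ) ) + 1 ) == 13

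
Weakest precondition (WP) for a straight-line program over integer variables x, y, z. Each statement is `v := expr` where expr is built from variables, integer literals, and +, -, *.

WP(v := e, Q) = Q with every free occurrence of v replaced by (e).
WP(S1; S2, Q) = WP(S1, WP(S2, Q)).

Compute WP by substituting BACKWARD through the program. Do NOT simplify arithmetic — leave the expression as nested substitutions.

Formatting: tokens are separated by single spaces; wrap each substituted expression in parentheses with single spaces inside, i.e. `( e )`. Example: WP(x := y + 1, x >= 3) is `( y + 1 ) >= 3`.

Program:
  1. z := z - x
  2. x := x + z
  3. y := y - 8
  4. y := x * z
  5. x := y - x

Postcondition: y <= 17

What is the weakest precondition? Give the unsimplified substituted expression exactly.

post: y <= 17
stmt 5: x := y - x  -- replace 0 occurrence(s) of x with (y - x)
  => y <= 17
stmt 4: y := x * z  -- replace 1 occurrence(s) of y with (x * z)
  => ( x * z ) <= 17
stmt 3: y := y - 8  -- replace 0 occurrence(s) of y with (y - 8)
  => ( x * z ) <= 17
stmt 2: x := x + z  -- replace 1 occurrence(s) of x with (x + z)
  => ( ( x + z ) * z ) <= 17
stmt 1: z := z - x  -- replace 2 occurrence(s) of z with (z - x)
  => ( ( x + ( z - x ) ) * ( z - x ) ) <= 17

Answer: ( ( x + ( z - x ) ) * ( z - x ) ) <= 17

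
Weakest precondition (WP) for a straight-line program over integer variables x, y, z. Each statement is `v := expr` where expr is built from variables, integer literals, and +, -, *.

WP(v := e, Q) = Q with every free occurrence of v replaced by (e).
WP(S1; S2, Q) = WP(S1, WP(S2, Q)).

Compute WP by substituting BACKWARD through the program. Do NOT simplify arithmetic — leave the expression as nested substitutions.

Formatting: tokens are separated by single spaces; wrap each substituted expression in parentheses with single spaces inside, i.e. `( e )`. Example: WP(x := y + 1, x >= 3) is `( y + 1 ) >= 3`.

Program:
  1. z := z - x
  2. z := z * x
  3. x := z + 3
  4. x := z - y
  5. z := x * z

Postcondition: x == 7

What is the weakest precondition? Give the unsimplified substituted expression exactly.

Answer: ( ( ( z - x ) * x ) - y ) == 7

Derivation:
post: x == 7
stmt 5: z := x * z  -- replace 0 occurrence(s) of z with (x * z)
  => x == 7
stmt 4: x := z - y  -- replace 1 occurrence(s) of x with (z - y)
  => ( z - y ) == 7
stmt 3: x := z + 3  -- replace 0 occurrence(s) of x with (z + 3)
  => ( z - y ) == 7
stmt 2: z := z * x  -- replace 1 occurrence(s) of z with (z * x)
  => ( ( z * x ) - y ) == 7
stmt 1: z := z - x  -- replace 1 occurrence(s) of z with (z - x)
  => ( ( ( z - x ) * x ) - y ) == 7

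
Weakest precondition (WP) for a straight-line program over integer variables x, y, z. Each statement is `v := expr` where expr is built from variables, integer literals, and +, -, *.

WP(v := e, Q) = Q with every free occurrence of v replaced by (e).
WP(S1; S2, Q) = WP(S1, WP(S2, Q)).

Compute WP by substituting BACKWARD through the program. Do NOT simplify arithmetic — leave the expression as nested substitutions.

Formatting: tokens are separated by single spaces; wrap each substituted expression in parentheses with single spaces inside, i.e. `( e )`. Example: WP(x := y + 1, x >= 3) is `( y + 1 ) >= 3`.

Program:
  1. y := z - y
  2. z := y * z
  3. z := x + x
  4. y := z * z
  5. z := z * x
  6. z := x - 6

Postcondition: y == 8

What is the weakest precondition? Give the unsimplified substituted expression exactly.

post: y == 8
stmt 6: z := x - 6  -- replace 0 occurrence(s) of z with (x - 6)
  => y == 8
stmt 5: z := z * x  -- replace 0 occurrence(s) of z with (z * x)
  => y == 8
stmt 4: y := z * z  -- replace 1 occurrence(s) of y with (z * z)
  => ( z * z ) == 8
stmt 3: z := x + x  -- replace 2 occurrence(s) of z with (x + x)
  => ( ( x + x ) * ( x + x ) ) == 8
stmt 2: z := y * z  -- replace 0 occurrence(s) of z with (y * z)
  => ( ( x + x ) * ( x + x ) ) == 8
stmt 1: y := z - y  -- replace 0 occurrence(s) of y with (z - y)
  => ( ( x + x ) * ( x + x ) ) == 8

Answer: ( ( x + x ) * ( x + x ) ) == 8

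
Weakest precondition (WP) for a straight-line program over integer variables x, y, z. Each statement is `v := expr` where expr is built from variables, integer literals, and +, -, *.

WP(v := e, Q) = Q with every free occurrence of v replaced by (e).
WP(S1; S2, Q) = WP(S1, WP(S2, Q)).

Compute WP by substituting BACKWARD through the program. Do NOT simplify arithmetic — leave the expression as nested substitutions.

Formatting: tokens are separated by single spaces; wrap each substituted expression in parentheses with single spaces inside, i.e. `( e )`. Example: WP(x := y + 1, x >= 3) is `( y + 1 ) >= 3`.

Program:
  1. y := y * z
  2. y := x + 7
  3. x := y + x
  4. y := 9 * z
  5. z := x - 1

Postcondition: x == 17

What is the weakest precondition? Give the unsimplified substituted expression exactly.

Answer: ( ( x + 7 ) + x ) == 17

Derivation:
post: x == 17
stmt 5: z := x - 1  -- replace 0 occurrence(s) of z with (x - 1)
  => x == 17
stmt 4: y := 9 * z  -- replace 0 occurrence(s) of y with (9 * z)
  => x == 17
stmt 3: x := y + x  -- replace 1 occurrence(s) of x with (y + x)
  => ( y + x ) == 17
stmt 2: y := x + 7  -- replace 1 occurrence(s) of y with (x + 7)
  => ( ( x + 7 ) + x ) == 17
stmt 1: y := y * z  -- replace 0 occurrence(s) of y with (y * z)
  => ( ( x + 7 ) + x ) == 17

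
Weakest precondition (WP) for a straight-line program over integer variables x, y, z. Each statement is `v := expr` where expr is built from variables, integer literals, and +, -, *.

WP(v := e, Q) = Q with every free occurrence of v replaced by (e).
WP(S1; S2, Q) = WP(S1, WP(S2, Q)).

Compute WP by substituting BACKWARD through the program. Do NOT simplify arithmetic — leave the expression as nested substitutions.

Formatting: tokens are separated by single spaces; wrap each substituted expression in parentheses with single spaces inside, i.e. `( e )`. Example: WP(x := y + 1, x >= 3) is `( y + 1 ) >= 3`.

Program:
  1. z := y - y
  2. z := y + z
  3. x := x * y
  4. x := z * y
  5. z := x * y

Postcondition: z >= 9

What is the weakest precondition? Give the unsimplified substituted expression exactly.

post: z >= 9
stmt 5: z := x * y  -- replace 1 occurrence(s) of z with (x * y)
  => ( x * y ) >= 9
stmt 4: x := z * y  -- replace 1 occurrence(s) of x with (z * y)
  => ( ( z * y ) * y ) >= 9
stmt 3: x := x * y  -- replace 0 occurrence(s) of x with (x * y)
  => ( ( z * y ) * y ) >= 9
stmt 2: z := y + z  -- replace 1 occurrence(s) of z with (y + z)
  => ( ( ( y + z ) * y ) * y ) >= 9
stmt 1: z := y - y  -- replace 1 occurrence(s) of z with (y - y)
  => ( ( ( y + ( y - y ) ) * y ) * y ) >= 9

Answer: ( ( ( y + ( y - y ) ) * y ) * y ) >= 9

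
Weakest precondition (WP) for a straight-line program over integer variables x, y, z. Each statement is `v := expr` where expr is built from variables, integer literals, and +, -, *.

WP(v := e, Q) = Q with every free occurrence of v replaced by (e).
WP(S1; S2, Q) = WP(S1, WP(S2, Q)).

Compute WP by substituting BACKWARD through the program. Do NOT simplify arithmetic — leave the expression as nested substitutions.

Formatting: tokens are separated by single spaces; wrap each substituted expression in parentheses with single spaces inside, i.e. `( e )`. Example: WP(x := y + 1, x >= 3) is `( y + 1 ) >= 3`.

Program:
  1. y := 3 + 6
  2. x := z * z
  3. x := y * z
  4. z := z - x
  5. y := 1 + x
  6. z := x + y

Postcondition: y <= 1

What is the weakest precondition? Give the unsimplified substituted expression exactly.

Answer: ( 1 + ( ( 3 + 6 ) * z ) ) <= 1

Derivation:
post: y <= 1
stmt 6: z := x + y  -- replace 0 occurrence(s) of z with (x + y)
  => y <= 1
stmt 5: y := 1 + x  -- replace 1 occurrence(s) of y with (1 + x)
  => ( 1 + x ) <= 1
stmt 4: z := z - x  -- replace 0 occurrence(s) of z with (z - x)
  => ( 1 + x ) <= 1
stmt 3: x := y * z  -- replace 1 occurrence(s) of x with (y * z)
  => ( 1 + ( y * z ) ) <= 1
stmt 2: x := z * z  -- replace 0 occurrence(s) of x with (z * z)
  => ( 1 + ( y * z ) ) <= 1
stmt 1: y := 3 + 6  -- replace 1 occurrence(s) of y with (3 + 6)
  => ( 1 + ( ( 3 + 6 ) * z ) ) <= 1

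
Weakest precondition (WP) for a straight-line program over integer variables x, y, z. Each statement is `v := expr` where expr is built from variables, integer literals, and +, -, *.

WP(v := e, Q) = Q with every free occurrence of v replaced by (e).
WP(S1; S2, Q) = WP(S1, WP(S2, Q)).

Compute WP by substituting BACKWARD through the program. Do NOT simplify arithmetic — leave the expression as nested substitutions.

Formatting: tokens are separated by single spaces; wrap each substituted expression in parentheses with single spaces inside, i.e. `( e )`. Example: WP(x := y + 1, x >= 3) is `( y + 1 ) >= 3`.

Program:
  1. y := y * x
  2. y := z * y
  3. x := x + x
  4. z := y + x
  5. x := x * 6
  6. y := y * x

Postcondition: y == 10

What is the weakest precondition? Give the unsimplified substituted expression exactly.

post: y == 10
stmt 6: y := y * x  -- replace 1 occurrence(s) of y with (y * x)
  => ( y * x ) == 10
stmt 5: x := x * 6  -- replace 1 occurrence(s) of x with (x * 6)
  => ( y * ( x * 6 ) ) == 10
stmt 4: z := y + x  -- replace 0 occurrence(s) of z with (y + x)
  => ( y * ( x * 6 ) ) == 10
stmt 3: x := x + x  -- replace 1 occurrence(s) of x with (x + x)
  => ( y * ( ( x + x ) * 6 ) ) == 10
stmt 2: y := z * y  -- replace 1 occurrence(s) of y with (z * y)
  => ( ( z * y ) * ( ( x + x ) * 6 ) ) == 10
stmt 1: y := y * x  -- replace 1 occurrence(s) of y with (y * x)
  => ( ( z * ( y * x ) ) * ( ( x + x ) * 6 ) ) == 10

Answer: ( ( z * ( y * x ) ) * ( ( x + x ) * 6 ) ) == 10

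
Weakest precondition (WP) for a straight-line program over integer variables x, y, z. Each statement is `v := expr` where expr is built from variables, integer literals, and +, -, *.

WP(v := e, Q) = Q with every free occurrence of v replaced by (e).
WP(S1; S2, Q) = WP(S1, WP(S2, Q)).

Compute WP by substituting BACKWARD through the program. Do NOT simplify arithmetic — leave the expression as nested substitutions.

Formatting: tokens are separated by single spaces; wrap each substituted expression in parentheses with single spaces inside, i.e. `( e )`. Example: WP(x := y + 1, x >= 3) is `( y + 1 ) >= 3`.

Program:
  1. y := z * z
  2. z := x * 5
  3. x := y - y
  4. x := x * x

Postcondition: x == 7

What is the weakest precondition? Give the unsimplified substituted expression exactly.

Answer: ( ( ( z * z ) - ( z * z ) ) * ( ( z * z ) - ( z * z ) ) ) == 7

Derivation:
post: x == 7
stmt 4: x := x * x  -- replace 1 occurrence(s) of x with (x * x)
  => ( x * x ) == 7
stmt 3: x := y - y  -- replace 2 occurrence(s) of x with (y - y)
  => ( ( y - y ) * ( y - y ) ) == 7
stmt 2: z := x * 5  -- replace 0 occurrence(s) of z with (x * 5)
  => ( ( y - y ) * ( y - y ) ) == 7
stmt 1: y := z * z  -- replace 4 occurrence(s) of y with (z * z)
  => ( ( ( z * z ) - ( z * z ) ) * ( ( z * z ) - ( z * z ) ) ) == 7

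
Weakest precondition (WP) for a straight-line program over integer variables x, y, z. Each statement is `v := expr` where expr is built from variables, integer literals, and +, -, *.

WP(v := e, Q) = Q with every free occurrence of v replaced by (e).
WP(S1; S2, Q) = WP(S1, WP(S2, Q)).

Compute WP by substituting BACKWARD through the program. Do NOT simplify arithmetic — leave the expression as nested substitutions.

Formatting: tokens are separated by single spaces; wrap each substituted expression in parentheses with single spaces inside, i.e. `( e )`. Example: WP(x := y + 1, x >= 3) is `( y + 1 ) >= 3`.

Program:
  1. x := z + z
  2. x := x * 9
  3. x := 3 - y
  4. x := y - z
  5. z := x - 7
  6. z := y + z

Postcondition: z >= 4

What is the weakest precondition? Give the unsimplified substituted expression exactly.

post: z >= 4
stmt 6: z := y + z  -- replace 1 occurrence(s) of z with (y + z)
  => ( y + z ) >= 4
stmt 5: z := x - 7  -- replace 1 occurrence(s) of z with (x - 7)
  => ( y + ( x - 7 ) ) >= 4
stmt 4: x := y - z  -- replace 1 occurrence(s) of x with (y - z)
  => ( y + ( ( y - z ) - 7 ) ) >= 4
stmt 3: x := 3 - y  -- replace 0 occurrence(s) of x with (3 - y)
  => ( y + ( ( y - z ) - 7 ) ) >= 4
stmt 2: x := x * 9  -- replace 0 occurrence(s) of x with (x * 9)
  => ( y + ( ( y - z ) - 7 ) ) >= 4
stmt 1: x := z + z  -- replace 0 occurrence(s) of x with (z + z)
  => ( y + ( ( y - z ) - 7 ) ) >= 4

Answer: ( y + ( ( y - z ) - 7 ) ) >= 4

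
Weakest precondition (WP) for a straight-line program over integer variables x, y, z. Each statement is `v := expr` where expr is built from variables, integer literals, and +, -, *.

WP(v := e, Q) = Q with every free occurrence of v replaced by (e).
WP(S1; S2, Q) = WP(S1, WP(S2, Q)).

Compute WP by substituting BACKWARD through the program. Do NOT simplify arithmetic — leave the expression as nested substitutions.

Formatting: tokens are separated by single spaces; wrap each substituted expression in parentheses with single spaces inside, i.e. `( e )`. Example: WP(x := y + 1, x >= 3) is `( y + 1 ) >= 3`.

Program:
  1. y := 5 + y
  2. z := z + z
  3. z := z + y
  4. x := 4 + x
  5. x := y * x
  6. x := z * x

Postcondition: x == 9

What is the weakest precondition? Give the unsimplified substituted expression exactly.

Answer: ( ( ( z + z ) + ( 5 + y ) ) * ( ( 5 + y ) * ( 4 + x ) ) ) == 9

Derivation:
post: x == 9
stmt 6: x := z * x  -- replace 1 occurrence(s) of x with (z * x)
  => ( z * x ) == 9
stmt 5: x := y * x  -- replace 1 occurrence(s) of x with (y * x)
  => ( z * ( y * x ) ) == 9
stmt 4: x := 4 + x  -- replace 1 occurrence(s) of x with (4 + x)
  => ( z * ( y * ( 4 + x ) ) ) == 9
stmt 3: z := z + y  -- replace 1 occurrence(s) of z with (z + y)
  => ( ( z + y ) * ( y * ( 4 + x ) ) ) == 9
stmt 2: z := z + z  -- replace 1 occurrence(s) of z with (z + z)
  => ( ( ( z + z ) + y ) * ( y * ( 4 + x ) ) ) == 9
stmt 1: y := 5 + y  -- replace 2 occurrence(s) of y with (5 + y)
  => ( ( ( z + z ) + ( 5 + y ) ) * ( ( 5 + y ) * ( 4 + x ) ) ) == 9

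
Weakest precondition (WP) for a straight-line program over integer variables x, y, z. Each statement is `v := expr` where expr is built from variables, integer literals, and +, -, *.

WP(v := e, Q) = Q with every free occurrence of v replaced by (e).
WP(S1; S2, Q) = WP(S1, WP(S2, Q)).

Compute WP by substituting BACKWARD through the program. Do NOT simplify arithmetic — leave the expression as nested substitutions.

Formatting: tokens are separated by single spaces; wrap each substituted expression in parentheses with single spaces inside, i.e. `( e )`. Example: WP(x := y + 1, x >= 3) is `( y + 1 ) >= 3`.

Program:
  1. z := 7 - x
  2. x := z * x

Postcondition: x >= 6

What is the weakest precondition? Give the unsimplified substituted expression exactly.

post: x >= 6
stmt 2: x := z * x  -- replace 1 occurrence(s) of x with (z * x)
  => ( z * x ) >= 6
stmt 1: z := 7 - x  -- replace 1 occurrence(s) of z with (7 - x)
  => ( ( 7 - x ) * x ) >= 6

Answer: ( ( 7 - x ) * x ) >= 6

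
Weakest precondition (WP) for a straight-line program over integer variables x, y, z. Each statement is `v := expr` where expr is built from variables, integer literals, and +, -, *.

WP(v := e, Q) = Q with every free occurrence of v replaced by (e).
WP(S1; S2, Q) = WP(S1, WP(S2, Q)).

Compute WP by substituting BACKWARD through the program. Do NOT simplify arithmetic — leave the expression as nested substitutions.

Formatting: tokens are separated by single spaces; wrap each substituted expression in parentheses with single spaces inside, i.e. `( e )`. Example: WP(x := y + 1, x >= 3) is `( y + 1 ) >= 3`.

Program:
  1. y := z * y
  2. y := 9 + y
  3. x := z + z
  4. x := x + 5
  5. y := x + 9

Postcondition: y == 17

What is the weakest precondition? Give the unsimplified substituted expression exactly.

post: y == 17
stmt 5: y := x + 9  -- replace 1 occurrence(s) of y with (x + 9)
  => ( x + 9 ) == 17
stmt 4: x := x + 5  -- replace 1 occurrence(s) of x with (x + 5)
  => ( ( x + 5 ) + 9 ) == 17
stmt 3: x := z + z  -- replace 1 occurrence(s) of x with (z + z)
  => ( ( ( z + z ) + 5 ) + 9 ) == 17
stmt 2: y := 9 + y  -- replace 0 occurrence(s) of y with (9 + y)
  => ( ( ( z + z ) + 5 ) + 9 ) == 17
stmt 1: y := z * y  -- replace 0 occurrence(s) of y with (z * y)
  => ( ( ( z + z ) + 5 ) + 9 ) == 17

Answer: ( ( ( z + z ) + 5 ) + 9 ) == 17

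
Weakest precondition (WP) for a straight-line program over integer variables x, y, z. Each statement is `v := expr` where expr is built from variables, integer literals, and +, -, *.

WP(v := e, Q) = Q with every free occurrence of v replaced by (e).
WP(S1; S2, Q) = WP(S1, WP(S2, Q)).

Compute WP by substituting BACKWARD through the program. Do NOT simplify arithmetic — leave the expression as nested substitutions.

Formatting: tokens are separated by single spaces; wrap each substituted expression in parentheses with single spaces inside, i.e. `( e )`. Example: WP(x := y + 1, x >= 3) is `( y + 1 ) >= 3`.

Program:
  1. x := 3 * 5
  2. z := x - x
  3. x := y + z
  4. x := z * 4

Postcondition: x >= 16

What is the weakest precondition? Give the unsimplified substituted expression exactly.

Answer: ( ( ( 3 * 5 ) - ( 3 * 5 ) ) * 4 ) >= 16

Derivation:
post: x >= 16
stmt 4: x := z * 4  -- replace 1 occurrence(s) of x with (z * 4)
  => ( z * 4 ) >= 16
stmt 3: x := y + z  -- replace 0 occurrence(s) of x with (y + z)
  => ( z * 4 ) >= 16
stmt 2: z := x - x  -- replace 1 occurrence(s) of z with (x - x)
  => ( ( x - x ) * 4 ) >= 16
stmt 1: x := 3 * 5  -- replace 2 occurrence(s) of x with (3 * 5)
  => ( ( ( 3 * 5 ) - ( 3 * 5 ) ) * 4 ) >= 16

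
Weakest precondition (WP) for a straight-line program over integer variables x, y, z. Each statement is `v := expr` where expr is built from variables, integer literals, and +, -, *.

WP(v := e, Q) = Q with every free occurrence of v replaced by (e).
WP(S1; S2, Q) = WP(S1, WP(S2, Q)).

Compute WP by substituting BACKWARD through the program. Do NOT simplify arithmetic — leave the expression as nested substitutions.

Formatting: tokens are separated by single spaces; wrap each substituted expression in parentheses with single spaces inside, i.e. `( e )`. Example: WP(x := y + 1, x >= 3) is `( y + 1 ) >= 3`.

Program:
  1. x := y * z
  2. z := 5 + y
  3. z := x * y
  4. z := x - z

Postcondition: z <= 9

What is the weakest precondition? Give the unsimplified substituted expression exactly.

post: z <= 9
stmt 4: z := x - z  -- replace 1 occurrence(s) of z with (x - z)
  => ( x - z ) <= 9
stmt 3: z := x * y  -- replace 1 occurrence(s) of z with (x * y)
  => ( x - ( x * y ) ) <= 9
stmt 2: z := 5 + y  -- replace 0 occurrence(s) of z with (5 + y)
  => ( x - ( x * y ) ) <= 9
stmt 1: x := y * z  -- replace 2 occurrence(s) of x with (y * z)
  => ( ( y * z ) - ( ( y * z ) * y ) ) <= 9

Answer: ( ( y * z ) - ( ( y * z ) * y ) ) <= 9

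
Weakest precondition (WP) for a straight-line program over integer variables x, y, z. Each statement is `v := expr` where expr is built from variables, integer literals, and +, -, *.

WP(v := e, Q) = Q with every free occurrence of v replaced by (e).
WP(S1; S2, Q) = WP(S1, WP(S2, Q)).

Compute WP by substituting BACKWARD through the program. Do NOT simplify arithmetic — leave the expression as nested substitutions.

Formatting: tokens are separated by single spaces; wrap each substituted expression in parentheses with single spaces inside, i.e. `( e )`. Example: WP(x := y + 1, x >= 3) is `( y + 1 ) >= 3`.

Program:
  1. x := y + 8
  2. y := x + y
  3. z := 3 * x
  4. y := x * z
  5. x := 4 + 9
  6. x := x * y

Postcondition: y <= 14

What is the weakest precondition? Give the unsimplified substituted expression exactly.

post: y <= 14
stmt 6: x := x * y  -- replace 0 occurrence(s) of x with (x * y)
  => y <= 14
stmt 5: x := 4 + 9  -- replace 0 occurrence(s) of x with (4 + 9)
  => y <= 14
stmt 4: y := x * z  -- replace 1 occurrence(s) of y with (x * z)
  => ( x * z ) <= 14
stmt 3: z := 3 * x  -- replace 1 occurrence(s) of z with (3 * x)
  => ( x * ( 3 * x ) ) <= 14
stmt 2: y := x + y  -- replace 0 occurrence(s) of y with (x + y)
  => ( x * ( 3 * x ) ) <= 14
stmt 1: x := y + 8  -- replace 2 occurrence(s) of x with (y + 8)
  => ( ( y + 8 ) * ( 3 * ( y + 8 ) ) ) <= 14

Answer: ( ( y + 8 ) * ( 3 * ( y + 8 ) ) ) <= 14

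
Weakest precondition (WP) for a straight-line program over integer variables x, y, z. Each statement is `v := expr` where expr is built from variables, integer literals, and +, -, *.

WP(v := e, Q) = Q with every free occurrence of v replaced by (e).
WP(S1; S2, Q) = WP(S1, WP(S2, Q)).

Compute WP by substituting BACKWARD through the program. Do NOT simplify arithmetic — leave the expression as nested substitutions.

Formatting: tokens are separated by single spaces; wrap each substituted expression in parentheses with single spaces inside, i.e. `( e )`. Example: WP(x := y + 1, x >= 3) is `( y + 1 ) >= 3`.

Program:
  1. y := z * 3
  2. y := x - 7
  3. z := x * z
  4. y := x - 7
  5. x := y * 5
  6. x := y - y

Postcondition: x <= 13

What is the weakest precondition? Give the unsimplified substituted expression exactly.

post: x <= 13
stmt 6: x := y - y  -- replace 1 occurrence(s) of x with (y - y)
  => ( y - y ) <= 13
stmt 5: x := y * 5  -- replace 0 occurrence(s) of x with (y * 5)
  => ( y - y ) <= 13
stmt 4: y := x - 7  -- replace 2 occurrence(s) of y with (x - 7)
  => ( ( x - 7 ) - ( x - 7 ) ) <= 13
stmt 3: z := x * z  -- replace 0 occurrence(s) of z with (x * z)
  => ( ( x - 7 ) - ( x - 7 ) ) <= 13
stmt 2: y := x - 7  -- replace 0 occurrence(s) of y with (x - 7)
  => ( ( x - 7 ) - ( x - 7 ) ) <= 13
stmt 1: y := z * 3  -- replace 0 occurrence(s) of y with (z * 3)
  => ( ( x - 7 ) - ( x - 7 ) ) <= 13

Answer: ( ( x - 7 ) - ( x - 7 ) ) <= 13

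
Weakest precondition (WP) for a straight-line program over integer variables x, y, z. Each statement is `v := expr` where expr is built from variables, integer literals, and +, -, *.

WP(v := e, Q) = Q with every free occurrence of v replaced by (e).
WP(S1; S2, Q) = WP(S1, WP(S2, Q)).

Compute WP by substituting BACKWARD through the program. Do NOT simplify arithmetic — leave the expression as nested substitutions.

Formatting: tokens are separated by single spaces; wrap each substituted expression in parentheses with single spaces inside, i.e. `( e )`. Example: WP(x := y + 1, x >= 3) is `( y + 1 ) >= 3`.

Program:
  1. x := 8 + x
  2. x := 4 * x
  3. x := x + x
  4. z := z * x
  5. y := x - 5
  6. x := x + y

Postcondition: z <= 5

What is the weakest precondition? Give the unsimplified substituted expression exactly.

Answer: ( z * ( ( 4 * ( 8 + x ) ) + ( 4 * ( 8 + x ) ) ) ) <= 5

Derivation:
post: z <= 5
stmt 6: x := x + y  -- replace 0 occurrence(s) of x with (x + y)
  => z <= 5
stmt 5: y := x - 5  -- replace 0 occurrence(s) of y with (x - 5)
  => z <= 5
stmt 4: z := z * x  -- replace 1 occurrence(s) of z with (z * x)
  => ( z * x ) <= 5
stmt 3: x := x + x  -- replace 1 occurrence(s) of x with (x + x)
  => ( z * ( x + x ) ) <= 5
stmt 2: x := 4 * x  -- replace 2 occurrence(s) of x with (4 * x)
  => ( z * ( ( 4 * x ) + ( 4 * x ) ) ) <= 5
stmt 1: x := 8 + x  -- replace 2 occurrence(s) of x with (8 + x)
  => ( z * ( ( 4 * ( 8 + x ) ) + ( 4 * ( 8 + x ) ) ) ) <= 5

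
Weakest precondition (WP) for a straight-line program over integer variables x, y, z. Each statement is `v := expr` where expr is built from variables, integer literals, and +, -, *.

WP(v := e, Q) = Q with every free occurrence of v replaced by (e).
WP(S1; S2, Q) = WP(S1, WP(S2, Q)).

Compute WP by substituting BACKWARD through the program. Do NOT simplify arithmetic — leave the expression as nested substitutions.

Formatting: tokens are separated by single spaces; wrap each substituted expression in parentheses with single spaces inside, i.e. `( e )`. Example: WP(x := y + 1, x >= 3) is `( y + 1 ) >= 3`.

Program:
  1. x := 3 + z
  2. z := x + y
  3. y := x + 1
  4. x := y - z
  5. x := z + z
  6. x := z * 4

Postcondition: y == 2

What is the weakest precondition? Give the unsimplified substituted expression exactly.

post: y == 2
stmt 6: x := z * 4  -- replace 0 occurrence(s) of x with (z * 4)
  => y == 2
stmt 5: x := z + z  -- replace 0 occurrence(s) of x with (z + z)
  => y == 2
stmt 4: x := y - z  -- replace 0 occurrence(s) of x with (y - z)
  => y == 2
stmt 3: y := x + 1  -- replace 1 occurrence(s) of y with (x + 1)
  => ( x + 1 ) == 2
stmt 2: z := x + y  -- replace 0 occurrence(s) of z with (x + y)
  => ( x + 1 ) == 2
stmt 1: x := 3 + z  -- replace 1 occurrence(s) of x with (3 + z)
  => ( ( 3 + z ) + 1 ) == 2

Answer: ( ( 3 + z ) + 1 ) == 2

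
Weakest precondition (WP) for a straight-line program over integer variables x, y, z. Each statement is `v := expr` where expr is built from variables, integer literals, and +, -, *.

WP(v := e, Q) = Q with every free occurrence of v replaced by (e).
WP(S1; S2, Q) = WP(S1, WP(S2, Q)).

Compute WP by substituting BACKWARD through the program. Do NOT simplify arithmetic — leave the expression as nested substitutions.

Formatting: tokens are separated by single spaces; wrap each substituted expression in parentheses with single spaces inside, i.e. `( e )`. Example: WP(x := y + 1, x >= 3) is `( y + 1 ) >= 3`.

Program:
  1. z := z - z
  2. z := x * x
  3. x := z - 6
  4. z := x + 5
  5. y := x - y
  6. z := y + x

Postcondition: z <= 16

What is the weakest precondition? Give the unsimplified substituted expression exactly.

Answer: ( ( ( ( x * x ) - 6 ) - y ) + ( ( x * x ) - 6 ) ) <= 16

Derivation:
post: z <= 16
stmt 6: z := y + x  -- replace 1 occurrence(s) of z with (y + x)
  => ( y + x ) <= 16
stmt 5: y := x - y  -- replace 1 occurrence(s) of y with (x - y)
  => ( ( x - y ) + x ) <= 16
stmt 4: z := x + 5  -- replace 0 occurrence(s) of z with (x + 5)
  => ( ( x - y ) + x ) <= 16
stmt 3: x := z - 6  -- replace 2 occurrence(s) of x with (z - 6)
  => ( ( ( z - 6 ) - y ) + ( z - 6 ) ) <= 16
stmt 2: z := x * x  -- replace 2 occurrence(s) of z with (x * x)
  => ( ( ( ( x * x ) - 6 ) - y ) + ( ( x * x ) - 6 ) ) <= 16
stmt 1: z := z - z  -- replace 0 occurrence(s) of z with (z - z)
  => ( ( ( ( x * x ) - 6 ) - y ) + ( ( x * x ) - 6 ) ) <= 16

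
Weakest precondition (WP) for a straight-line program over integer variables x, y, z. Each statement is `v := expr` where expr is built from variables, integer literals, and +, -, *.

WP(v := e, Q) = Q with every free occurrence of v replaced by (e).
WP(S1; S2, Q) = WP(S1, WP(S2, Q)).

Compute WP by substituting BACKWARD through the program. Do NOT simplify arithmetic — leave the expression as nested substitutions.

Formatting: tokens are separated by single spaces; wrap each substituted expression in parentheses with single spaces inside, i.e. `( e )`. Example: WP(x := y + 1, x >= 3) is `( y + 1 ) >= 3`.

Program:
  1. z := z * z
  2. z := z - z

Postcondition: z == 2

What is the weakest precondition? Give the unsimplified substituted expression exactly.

post: z == 2
stmt 2: z := z - z  -- replace 1 occurrence(s) of z with (z - z)
  => ( z - z ) == 2
stmt 1: z := z * z  -- replace 2 occurrence(s) of z with (z * z)
  => ( ( z * z ) - ( z * z ) ) == 2

Answer: ( ( z * z ) - ( z * z ) ) == 2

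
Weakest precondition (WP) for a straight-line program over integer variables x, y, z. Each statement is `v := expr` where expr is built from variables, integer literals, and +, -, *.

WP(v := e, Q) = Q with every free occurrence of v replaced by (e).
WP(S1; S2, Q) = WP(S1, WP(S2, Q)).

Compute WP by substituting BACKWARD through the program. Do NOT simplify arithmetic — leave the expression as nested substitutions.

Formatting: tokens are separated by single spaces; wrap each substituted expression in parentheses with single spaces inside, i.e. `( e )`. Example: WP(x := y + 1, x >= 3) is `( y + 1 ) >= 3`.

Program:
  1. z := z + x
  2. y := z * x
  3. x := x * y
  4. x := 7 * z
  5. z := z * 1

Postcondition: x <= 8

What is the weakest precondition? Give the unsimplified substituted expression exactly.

Answer: ( 7 * ( z + x ) ) <= 8

Derivation:
post: x <= 8
stmt 5: z := z * 1  -- replace 0 occurrence(s) of z with (z * 1)
  => x <= 8
stmt 4: x := 7 * z  -- replace 1 occurrence(s) of x with (7 * z)
  => ( 7 * z ) <= 8
stmt 3: x := x * y  -- replace 0 occurrence(s) of x with (x * y)
  => ( 7 * z ) <= 8
stmt 2: y := z * x  -- replace 0 occurrence(s) of y with (z * x)
  => ( 7 * z ) <= 8
stmt 1: z := z + x  -- replace 1 occurrence(s) of z with (z + x)
  => ( 7 * ( z + x ) ) <= 8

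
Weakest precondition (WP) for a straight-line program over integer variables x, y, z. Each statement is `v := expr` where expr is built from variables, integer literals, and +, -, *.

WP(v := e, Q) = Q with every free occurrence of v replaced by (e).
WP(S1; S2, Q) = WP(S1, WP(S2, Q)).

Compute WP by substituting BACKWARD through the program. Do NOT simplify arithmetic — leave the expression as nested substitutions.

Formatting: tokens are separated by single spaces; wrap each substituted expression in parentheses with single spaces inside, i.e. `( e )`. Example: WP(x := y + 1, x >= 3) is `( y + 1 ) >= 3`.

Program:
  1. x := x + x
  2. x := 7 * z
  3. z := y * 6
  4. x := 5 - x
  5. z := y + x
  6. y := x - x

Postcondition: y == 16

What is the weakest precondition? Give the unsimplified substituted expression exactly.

post: y == 16
stmt 6: y := x - x  -- replace 1 occurrence(s) of y with (x - x)
  => ( x - x ) == 16
stmt 5: z := y + x  -- replace 0 occurrence(s) of z with (y + x)
  => ( x - x ) == 16
stmt 4: x := 5 - x  -- replace 2 occurrence(s) of x with (5 - x)
  => ( ( 5 - x ) - ( 5 - x ) ) == 16
stmt 3: z := y * 6  -- replace 0 occurrence(s) of z with (y * 6)
  => ( ( 5 - x ) - ( 5 - x ) ) == 16
stmt 2: x := 7 * z  -- replace 2 occurrence(s) of x with (7 * z)
  => ( ( 5 - ( 7 * z ) ) - ( 5 - ( 7 * z ) ) ) == 16
stmt 1: x := x + x  -- replace 0 occurrence(s) of x with (x + x)
  => ( ( 5 - ( 7 * z ) ) - ( 5 - ( 7 * z ) ) ) == 16

Answer: ( ( 5 - ( 7 * z ) ) - ( 5 - ( 7 * z ) ) ) == 16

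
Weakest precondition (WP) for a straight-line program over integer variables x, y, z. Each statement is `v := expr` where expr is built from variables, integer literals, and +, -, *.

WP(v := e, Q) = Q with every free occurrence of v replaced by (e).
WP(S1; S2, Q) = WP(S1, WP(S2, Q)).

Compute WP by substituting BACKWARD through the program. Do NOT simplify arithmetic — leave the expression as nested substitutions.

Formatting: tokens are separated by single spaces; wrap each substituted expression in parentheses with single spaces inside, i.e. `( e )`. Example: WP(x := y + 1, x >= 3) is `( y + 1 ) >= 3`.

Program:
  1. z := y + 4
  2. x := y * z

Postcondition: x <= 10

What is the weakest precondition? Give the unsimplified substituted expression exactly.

post: x <= 10
stmt 2: x := y * z  -- replace 1 occurrence(s) of x with (y * z)
  => ( y * z ) <= 10
stmt 1: z := y + 4  -- replace 1 occurrence(s) of z with (y + 4)
  => ( y * ( y + 4 ) ) <= 10

Answer: ( y * ( y + 4 ) ) <= 10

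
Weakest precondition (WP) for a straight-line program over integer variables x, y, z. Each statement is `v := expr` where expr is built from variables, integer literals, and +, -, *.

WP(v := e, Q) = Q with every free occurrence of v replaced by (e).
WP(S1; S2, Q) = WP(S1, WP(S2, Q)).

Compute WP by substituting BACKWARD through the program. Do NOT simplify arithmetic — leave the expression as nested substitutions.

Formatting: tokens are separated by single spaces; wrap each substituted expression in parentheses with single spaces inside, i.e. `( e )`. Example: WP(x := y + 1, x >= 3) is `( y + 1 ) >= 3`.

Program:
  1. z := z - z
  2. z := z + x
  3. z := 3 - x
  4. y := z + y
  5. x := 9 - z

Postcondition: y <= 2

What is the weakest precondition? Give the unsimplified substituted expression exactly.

Answer: ( ( 3 - x ) + y ) <= 2

Derivation:
post: y <= 2
stmt 5: x := 9 - z  -- replace 0 occurrence(s) of x with (9 - z)
  => y <= 2
stmt 4: y := z + y  -- replace 1 occurrence(s) of y with (z + y)
  => ( z + y ) <= 2
stmt 3: z := 3 - x  -- replace 1 occurrence(s) of z with (3 - x)
  => ( ( 3 - x ) + y ) <= 2
stmt 2: z := z + x  -- replace 0 occurrence(s) of z with (z + x)
  => ( ( 3 - x ) + y ) <= 2
stmt 1: z := z - z  -- replace 0 occurrence(s) of z with (z - z)
  => ( ( 3 - x ) + y ) <= 2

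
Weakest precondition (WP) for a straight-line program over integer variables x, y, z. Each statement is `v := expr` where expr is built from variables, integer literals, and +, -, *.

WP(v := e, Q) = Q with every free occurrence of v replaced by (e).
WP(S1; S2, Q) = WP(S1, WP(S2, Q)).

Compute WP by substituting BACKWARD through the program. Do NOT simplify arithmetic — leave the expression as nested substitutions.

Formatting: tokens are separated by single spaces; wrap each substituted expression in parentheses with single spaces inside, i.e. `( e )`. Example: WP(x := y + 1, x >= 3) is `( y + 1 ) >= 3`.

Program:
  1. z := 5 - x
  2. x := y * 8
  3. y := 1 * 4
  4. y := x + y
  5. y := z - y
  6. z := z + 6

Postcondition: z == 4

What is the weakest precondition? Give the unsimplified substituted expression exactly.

post: z == 4
stmt 6: z := z + 6  -- replace 1 occurrence(s) of z with (z + 6)
  => ( z + 6 ) == 4
stmt 5: y := z - y  -- replace 0 occurrence(s) of y with (z - y)
  => ( z + 6 ) == 4
stmt 4: y := x + y  -- replace 0 occurrence(s) of y with (x + y)
  => ( z + 6 ) == 4
stmt 3: y := 1 * 4  -- replace 0 occurrence(s) of y with (1 * 4)
  => ( z + 6 ) == 4
stmt 2: x := y * 8  -- replace 0 occurrence(s) of x with (y * 8)
  => ( z + 6 ) == 4
stmt 1: z := 5 - x  -- replace 1 occurrence(s) of z with (5 - x)
  => ( ( 5 - x ) + 6 ) == 4

Answer: ( ( 5 - x ) + 6 ) == 4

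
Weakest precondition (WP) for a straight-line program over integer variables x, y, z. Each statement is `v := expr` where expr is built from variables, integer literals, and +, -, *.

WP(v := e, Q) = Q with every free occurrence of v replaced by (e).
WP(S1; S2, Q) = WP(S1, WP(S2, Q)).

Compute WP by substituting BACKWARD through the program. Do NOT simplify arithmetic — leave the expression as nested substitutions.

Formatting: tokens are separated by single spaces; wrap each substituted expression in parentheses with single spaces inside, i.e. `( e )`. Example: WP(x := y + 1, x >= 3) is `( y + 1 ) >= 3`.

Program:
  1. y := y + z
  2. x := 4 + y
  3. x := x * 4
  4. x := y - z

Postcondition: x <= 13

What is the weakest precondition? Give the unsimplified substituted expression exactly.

Answer: ( ( y + z ) - z ) <= 13

Derivation:
post: x <= 13
stmt 4: x := y - z  -- replace 1 occurrence(s) of x with (y - z)
  => ( y - z ) <= 13
stmt 3: x := x * 4  -- replace 0 occurrence(s) of x with (x * 4)
  => ( y - z ) <= 13
stmt 2: x := 4 + y  -- replace 0 occurrence(s) of x with (4 + y)
  => ( y - z ) <= 13
stmt 1: y := y + z  -- replace 1 occurrence(s) of y with (y + z)
  => ( ( y + z ) - z ) <= 13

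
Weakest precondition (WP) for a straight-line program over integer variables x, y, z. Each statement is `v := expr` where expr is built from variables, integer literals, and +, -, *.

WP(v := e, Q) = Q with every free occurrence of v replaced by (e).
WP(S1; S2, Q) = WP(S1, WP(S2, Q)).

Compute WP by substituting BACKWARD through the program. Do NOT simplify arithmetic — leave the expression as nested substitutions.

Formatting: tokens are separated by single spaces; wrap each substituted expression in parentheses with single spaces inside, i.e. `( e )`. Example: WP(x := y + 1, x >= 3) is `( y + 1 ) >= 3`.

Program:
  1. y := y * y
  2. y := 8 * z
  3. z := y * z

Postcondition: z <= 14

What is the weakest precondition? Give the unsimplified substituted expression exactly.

Answer: ( ( 8 * z ) * z ) <= 14

Derivation:
post: z <= 14
stmt 3: z := y * z  -- replace 1 occurrence(s) of z with (y * z)
  => ( y * z ) <= 14
stmt 2: y := 8 * z  -- replace 1 occurrence(s) of y with (8 * z)
  => ( ( 8 * z ) * z ) <= 14
stmt 1: y := y * y  -- replace 0 occurrence(s) of y with (y * y)
  => ( ( 8 * z ) * z ) <= 14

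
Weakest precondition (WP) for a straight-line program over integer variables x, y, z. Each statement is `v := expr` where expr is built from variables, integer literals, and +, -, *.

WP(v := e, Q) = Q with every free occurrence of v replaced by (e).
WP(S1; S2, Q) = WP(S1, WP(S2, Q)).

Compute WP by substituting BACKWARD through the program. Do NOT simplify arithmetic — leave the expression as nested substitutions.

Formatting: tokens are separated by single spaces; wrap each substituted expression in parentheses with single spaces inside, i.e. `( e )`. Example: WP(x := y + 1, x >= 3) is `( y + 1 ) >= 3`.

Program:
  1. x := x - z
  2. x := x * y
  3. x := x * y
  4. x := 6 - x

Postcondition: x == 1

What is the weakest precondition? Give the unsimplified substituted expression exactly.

Answer: ( 6 - ( ( ( x - z ) * y ) * y ) ) == 1

Derivation:
post: x == 1
stmt 4: x := 6 - x  -- replace 1 occurrence(s) of x with (6 - x)
  => ( 6 - x ) == 1
stmt 3: x := x * y  -- replace 1 occurrence(s) of x with (x * y)
  => ( 6 - ( x * y ) ) == 1
stmt 2: x := x * y  -- replace 1 occurrence(s) of x with (x * y)
  => ( 6 - ( ( x * y ) * y ) ) == 1
stmt 1: x := x - z  -- replace 1 occurrence(s) of x with (x - z)
  => ( 6 - ( ( ( x - z ) * y ) * y ) ) == 1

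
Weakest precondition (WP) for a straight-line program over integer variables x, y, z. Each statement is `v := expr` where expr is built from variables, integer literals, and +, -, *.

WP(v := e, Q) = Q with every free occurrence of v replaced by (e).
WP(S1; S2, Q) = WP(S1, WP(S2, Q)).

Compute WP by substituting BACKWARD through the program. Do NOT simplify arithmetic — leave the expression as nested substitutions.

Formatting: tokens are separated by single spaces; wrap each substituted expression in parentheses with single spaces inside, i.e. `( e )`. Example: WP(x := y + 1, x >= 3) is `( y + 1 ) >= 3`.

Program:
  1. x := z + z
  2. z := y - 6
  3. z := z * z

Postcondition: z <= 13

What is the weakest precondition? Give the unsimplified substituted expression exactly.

Answer: ( ( y - 6 ) * ( y - 6 ) ) <= 13

Derivation:
post: z <= 13
stmt 3: z := z * z  -- replace 1 occurrence(s) of z with (z * z)
  => ( z * z ) <= 13
stmt 2: z := y - 6  -- replace 2 occurrence(s) of z with (y - 6)
  => ( ( y - 6 ) * ( y - 6 ) ) <= 13
stmt 1: x := z + z  -- replace 0 occurrence(s) of x with (z + z)
  => ( ( y - 6 ) * ( y - 6 ) ) <= 13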